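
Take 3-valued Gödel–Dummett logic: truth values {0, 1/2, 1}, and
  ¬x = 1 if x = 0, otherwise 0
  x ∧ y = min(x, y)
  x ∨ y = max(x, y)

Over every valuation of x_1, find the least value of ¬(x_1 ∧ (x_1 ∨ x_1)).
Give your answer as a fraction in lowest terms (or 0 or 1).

Take x_1 = 1/2:
x_1 ∨ x_1 = 1/2 ∨ 1/2 = 1/2
x_1 ∧ (x_1 ∨ x_1) = 1/2 ∧ 1/2 = 1/2
¬(x_1 ∧ (x_1 ∨ x_1)) = ¬1/2 = 0
No assignment yields a value below 0, so this is the minimum.

0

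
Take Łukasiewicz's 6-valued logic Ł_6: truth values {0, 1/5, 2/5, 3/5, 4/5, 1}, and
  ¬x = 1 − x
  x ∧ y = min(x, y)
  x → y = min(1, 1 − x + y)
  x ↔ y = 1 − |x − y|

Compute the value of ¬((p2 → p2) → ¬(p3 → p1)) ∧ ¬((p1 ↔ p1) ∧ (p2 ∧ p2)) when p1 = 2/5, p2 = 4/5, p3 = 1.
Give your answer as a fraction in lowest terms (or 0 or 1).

p2 → p2 = 4/5 → 4/5 = 1
p3 → p1 = 1 → 2/5 = 2/5
¬(p3 → p1) = ¬2/5 = 3/5
(p2 → p2) → ¬(p3 → p1) = 1 → 3/5 = 3/5
¬((p2 → p2) → ¬(p3 → p1)) = ¬3/5 = 2/5
p1 ↔ p1 = 2/5 ↔ 2/5 = 1
p2 ∧ p2 = 4/5 ∧ 4/5 = 4/5
(p1 ↔ p1) ∧ (p2 ∧ p2) = 1 ∧ 4/5 = 4/5
¬((p1 ↔ p1) ∧ (p2 ∧ p2)) = ¬4/5 = 1/5
¬((p2 → p2) → ¬(p3 → p1)) ∧ ¬((p1 ↔ p1) ∧ (p2 ∧ p2)) = 2/5 ∧ 1/5 = 1/5

1/5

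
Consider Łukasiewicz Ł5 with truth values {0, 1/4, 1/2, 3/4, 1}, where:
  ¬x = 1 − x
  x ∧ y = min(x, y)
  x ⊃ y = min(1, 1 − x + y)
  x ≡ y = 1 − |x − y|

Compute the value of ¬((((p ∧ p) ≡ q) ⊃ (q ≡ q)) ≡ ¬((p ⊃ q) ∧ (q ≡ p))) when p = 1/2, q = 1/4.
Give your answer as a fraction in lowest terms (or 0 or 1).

p ∧ p = 1/2 ∧ 1/2 = 1/2
(p ∧ p) ≡ q = 1/2 ≡ 1/4 = 3/4
q ≡ q = 1/4 ≡ 1/4 = 1
((p ∧ p) ≡ q) ⊃ (q ≡ q) = 3/4 ⊃ 1 = 1
p ⊃ q = 1/2 ⊃ 1/4 = 3/4
q ≡ p = 1/4 ≡ 1/2 = 3/4
(p ⊃ q) ∧ (q ≡ p) = 3/4 ∧ 3/4 = 3/4
¬((p ⊃ q) ∧ (q ≡ p)) = ¬3/4 = 1/4
(((p ∧ p) ≡ q) ⊃ (q ≡ q)) ≡ ¬((p ⊃ q) ∧ (q ≡ p)) = 1 ≡ 1/4 = 1/4
¬((((p ∧ p) ≡ q) ⊃ (q ≡ q)) ≡ ¬((p ⊃ q) ∧ (q ≡ p))) = ¬1/4 = 3/4

3/4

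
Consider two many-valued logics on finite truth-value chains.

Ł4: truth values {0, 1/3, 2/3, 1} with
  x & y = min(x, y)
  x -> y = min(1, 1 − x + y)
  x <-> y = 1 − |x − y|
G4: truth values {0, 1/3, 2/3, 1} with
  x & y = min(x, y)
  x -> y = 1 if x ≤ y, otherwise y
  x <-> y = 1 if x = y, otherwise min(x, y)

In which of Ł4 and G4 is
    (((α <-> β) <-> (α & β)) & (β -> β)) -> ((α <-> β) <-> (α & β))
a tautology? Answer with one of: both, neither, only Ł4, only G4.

both

In Ł4: every assignment gives 1 — tautology.
In G4: every assignment gives 1 — tautology.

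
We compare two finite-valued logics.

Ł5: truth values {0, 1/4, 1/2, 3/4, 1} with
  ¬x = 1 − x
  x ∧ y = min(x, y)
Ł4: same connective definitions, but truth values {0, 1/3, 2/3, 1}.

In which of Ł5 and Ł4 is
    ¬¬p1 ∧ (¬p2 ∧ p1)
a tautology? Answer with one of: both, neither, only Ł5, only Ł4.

In Ł5: at p1 = 0, p2 = 0 the value is 0 — not a tautology.
In Ł4: at p1 = 0, p2 = 0 the value is 0 — not a tautology.

neither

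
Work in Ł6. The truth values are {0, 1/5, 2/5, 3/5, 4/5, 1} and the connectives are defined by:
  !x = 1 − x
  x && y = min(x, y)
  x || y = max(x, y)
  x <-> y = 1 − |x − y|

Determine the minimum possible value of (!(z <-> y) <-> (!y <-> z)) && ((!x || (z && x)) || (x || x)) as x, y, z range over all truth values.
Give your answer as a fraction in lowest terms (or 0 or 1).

Take x = 0, y = 2/5, z = 2/5:
z <-> y = 2/5 <-> 2/5 = 1
!(z <-> y) = !1 = 0
!y = !2/5 = 3/5
!y <-> z = 3/5 <-> 2/5 = 4/5
!(z <-> y) <-> (!y <-> z) = 0 <-> 4/5 = 1/5
!x = !0 = 1
z && x = 2/5 && 0 = 0
!x || (z && x) = 1 || 0 = 1
x || x = 0 || 0 = 0
(!x || (z && x)) || (x || x) = 1 || 0 = 1
(!(z <-> y) <-> (!y <-> z)) && ((!x || (z && x)) || (x || x)) = 1/5 && 1 = 1/5
No assignment yields a value below 1/5, so this is the minimum.

1/5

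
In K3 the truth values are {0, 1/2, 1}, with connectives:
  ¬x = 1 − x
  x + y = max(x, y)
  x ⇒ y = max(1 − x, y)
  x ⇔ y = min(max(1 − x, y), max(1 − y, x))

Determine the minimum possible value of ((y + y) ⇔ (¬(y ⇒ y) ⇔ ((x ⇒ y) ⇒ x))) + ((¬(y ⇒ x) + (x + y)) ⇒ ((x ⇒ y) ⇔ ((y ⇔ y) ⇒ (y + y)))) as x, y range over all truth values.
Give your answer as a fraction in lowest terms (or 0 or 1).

Take x = 0, y = 1/2:
y + y = 1/2 + 1/2 = 1/2
y ⇒ y = 1/2 ⇒ 1/2 = 1/2
¬(y ⇒ y) = ¬1/2 = 1/2
x ⇒ y = 0 ⇒ 1/2 = 1
(x ⇒ y) ⇒ x = 1 ⇒ 0 = 0
¬(y ⇒ y) ⇔ ((x ⇒ y) ⇒ x) = 1/2 ⇔ 0 = 1/2
(y + y) ⇔ (¬(y ⇒ y) ⇔ ((x ⇒ y) ⇒ x)) = 1/2 ⇔ 1/2 = 1/2
y ⇒ x = 1/2 ⇒ 0 = 1/2
¬(y ⇒ x) = ¬1/2 = 1/2
x + y = 0 + 1/2 = 1/2
¬(y ⇒ x) + (x + y) = 1/2 + 1/2 = 1/2
x ⇒ y = 0 ⇒ 1/2 = 1
y ⇔ y = 1/2 ⇔ 1/2 = 1/2
y + y = 1/2 + 1/2 = 1/2
(y ⇔ y) ⇒ (y + y) = 1/2 ⇒ 1/2 = 1/2
(x ⇒ y) ⇔ ((y ⇔ y) ⇒ (y + y)) = 1 ⇔ 1/2 = 1/2
(¬(y ⇒ x) + (x + y)) ⇒ ((x ⇒ y) ⇔ ((y ⇔ y) ⇒ (y + y))) = 1/2 ⇒ 1/2 = 1/2
((y + y) ⇔ (¬(y ⇒ y) ⇔ ((x ⇒ y) ⇒ x))) + ((¬(y ⇒ x) + (x + y)) ⇒ ((x ⇒ y) ⇔ ((y ⇔ y) ⇒ (y + y)))) = 1/2 + 1/2 = 1/2
No assignment yields a value below 1/2, so this is the minimum.

1/2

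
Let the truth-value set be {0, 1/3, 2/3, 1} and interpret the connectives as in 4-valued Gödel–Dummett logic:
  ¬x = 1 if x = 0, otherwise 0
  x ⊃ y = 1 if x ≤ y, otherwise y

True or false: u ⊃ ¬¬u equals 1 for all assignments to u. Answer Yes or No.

u = 0 ↦ 1
u = 1/3 ↦ 1
u = 2/3 ↦ 1
u = 1 ↦ 1
Every assignment gives a value ≥ 1.

Yes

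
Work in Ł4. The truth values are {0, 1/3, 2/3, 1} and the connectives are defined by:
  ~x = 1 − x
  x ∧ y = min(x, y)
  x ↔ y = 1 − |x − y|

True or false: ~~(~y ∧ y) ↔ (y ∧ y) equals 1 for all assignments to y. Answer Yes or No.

No

Counterexample: take y = 2/3.
~y = ~2/3 = 1/3
~y ∧ y = 1/3 ∧ 2/3 = 1/3
~(~y ∧ y) = ~1/3 = 2/3
~~(~y ∧ y) = ~2/3 = 1/3
y ∧ y = 2/3 ∧ 2/3 = 2/3
~~(~y ∧ y) ↔ (y ∧ y) = 1/3 ↔ 2/3 = 2/3
This gives 2/3 ≠ 1.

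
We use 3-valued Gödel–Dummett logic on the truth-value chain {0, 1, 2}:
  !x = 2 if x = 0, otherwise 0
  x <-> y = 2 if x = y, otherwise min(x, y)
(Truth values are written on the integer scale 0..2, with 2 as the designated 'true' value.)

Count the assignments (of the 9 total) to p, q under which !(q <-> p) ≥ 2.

4

p = 0, q = 0 ↦ 0  <
p = 0, q = 1 ↦ 2  ≥
p = 0, q = 2 ↦ 2  ≥
p = 1, q = 0 ↦ 2  ≥
p = 1, q = 1 ↦ 0  <
p = 1, q = 2 ↦ 0  <
p = 2, q = 0 ↦ 2  ≥
p = 2, q = 1 ↦ 0  <
p = 2, q = 2 ↦ 0  <
So 4 of the 9 assignments meet the threshold.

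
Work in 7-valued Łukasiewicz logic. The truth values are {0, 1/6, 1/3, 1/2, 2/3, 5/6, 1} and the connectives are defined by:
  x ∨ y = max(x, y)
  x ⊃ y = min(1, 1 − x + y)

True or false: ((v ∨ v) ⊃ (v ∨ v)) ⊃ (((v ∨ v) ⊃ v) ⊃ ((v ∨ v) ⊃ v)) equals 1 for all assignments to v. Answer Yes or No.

v = 0 ↦ 1
v = 1/6 ↦ 1
v = 1/3 ↦ 1
v = 1/2 ↦ 1
v = 2/3 ↦ 1
v = 5/6 ↦ 1
v = 1 ↦ 1
Every assignment gives a value ≥ 1.

Yes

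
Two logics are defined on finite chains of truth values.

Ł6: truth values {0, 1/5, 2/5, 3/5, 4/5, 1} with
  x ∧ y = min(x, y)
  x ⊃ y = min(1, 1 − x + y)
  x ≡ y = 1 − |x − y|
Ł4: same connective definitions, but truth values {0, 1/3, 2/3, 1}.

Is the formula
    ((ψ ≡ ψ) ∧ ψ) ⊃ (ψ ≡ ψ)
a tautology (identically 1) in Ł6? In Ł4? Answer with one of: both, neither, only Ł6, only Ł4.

both

In Ł6: every assignment gives 1 — tautology.
In Ł4: every assignment gives 1 — tautology.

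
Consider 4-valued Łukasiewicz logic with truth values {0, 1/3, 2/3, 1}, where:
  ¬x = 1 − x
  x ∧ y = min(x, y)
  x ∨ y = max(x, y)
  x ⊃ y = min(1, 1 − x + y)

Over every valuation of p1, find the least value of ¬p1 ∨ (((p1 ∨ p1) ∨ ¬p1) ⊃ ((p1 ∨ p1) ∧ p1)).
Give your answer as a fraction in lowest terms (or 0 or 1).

Take p1 = 1/3:
¬p1 = ¬1/3 = 2/3
p1 ∨ p1 = 1/3 ∨ 1/3 = 1/3
¬p1 = ¬1/3 = 2/3
(p1 ∨ p1) ∨ ¬p1 = 1/3 ∨ 2/3 = 2/3
p1 ∨ p1 = 1/3 ∨ 1/3 = 1/3
(p1 ∨ p1) ∧ p1 = 1/3 ∧ 1/3 = 1/3
((p1 ∨ p1) ∨ ¬p1) ⊃ ((p1 ∨ p1) ∧ p1) = 2/3 ⊃ 1/3 = 2/3
¬p1 ∨ (((p1 ∨ p1) ∨ ¬p1) ⊃ ((p1 ∨ p1) ∧ p1)) = 2/3 ∨ 2/3 = 2/3
No assignment yields a value below 2/3, so this is the minimum.

2/3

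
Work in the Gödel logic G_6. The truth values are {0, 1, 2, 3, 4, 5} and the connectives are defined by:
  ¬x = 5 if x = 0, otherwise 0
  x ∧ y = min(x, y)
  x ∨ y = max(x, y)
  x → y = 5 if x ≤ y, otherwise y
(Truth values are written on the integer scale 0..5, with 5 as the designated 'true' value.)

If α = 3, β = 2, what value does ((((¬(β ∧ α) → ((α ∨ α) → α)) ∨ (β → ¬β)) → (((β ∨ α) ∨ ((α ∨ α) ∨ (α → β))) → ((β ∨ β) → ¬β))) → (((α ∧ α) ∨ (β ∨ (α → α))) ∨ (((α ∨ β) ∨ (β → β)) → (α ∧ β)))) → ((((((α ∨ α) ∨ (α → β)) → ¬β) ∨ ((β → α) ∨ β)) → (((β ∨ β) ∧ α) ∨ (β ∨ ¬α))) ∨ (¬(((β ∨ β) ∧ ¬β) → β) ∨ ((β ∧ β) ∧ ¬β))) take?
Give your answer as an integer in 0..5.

β ∧ α = 2 ∧ 3 = 2
¬(β ∧ α) = ¬2 = 0
α ∨ α = 3 ∨ 3 = 3
(α ∨ α) → α = 3 → 3 = 5
¬(β ∧ α) → ((α ∨ α) → α) = 0 → 5 = 5
¬β = ¬2 = 0
β → ¬β = 2 → 0 = 0
(¬(β ∧ α) → ((α ∨ α) → α)) ∨ (β → ¬β) = 5 ∨ 0 = 5
β ∨ α = 2 ∨ 3 = 3
α ∨ α = 3 ∨ 3 = 3
α → β = 3 → 2 = 2
(α ∨ α) ∨ (α → β) = 3 ∨ 2 = 3
(β ∨ α) ∨ ((α ∨ α) ∨ (α → β)) = 3 ∨ 3 = 3
β ∨ β = 2 ∨ 2 = 2
¬β = ¬2 = 0
(β ∨ β) → ¬β = 2 → 0 = 0
((β ∨ α) ∨ ((α ∨ α) ∨ (α → β))) → ((β ∨ β) → ¬β) = 3 → 0 = 0
((¬(β ∧ α) → ((α ∨ α) → α)) ∨ (β → ¬β)) → (((β ∨ α) ∨ ((α ∨ α) ∨ (α → β))) → ((β ∨ β) → ¬β)) = 5 → 0 = 0
α ∧ α = 3 ∧ 3 = 3
α → α = 3 → 3 = 5
β ∨ (α → α) = 2 ∨ 5 = 5
(α ∧ α) ∨ (β ∨ (α → α)) = 3 ∨ 5 = 5
α ∨ β = 3 ∨ 2 = 3
β → β = 2 → 2 = 5
(α ∨ β) ∨ (β → β) = 3 ∨ 5 = 5
α ∧ β = 3 ∧ 2 = 2
((α ∨ β) ∨ (β → β)) → (α ∧ β) = 5 → 2 = 2
((α ∧ α) ∨ (β ∨ (α → α))) ∨ (((α ∨ β) ∨ (β → β)) → (α ∧ β)) = 5 ∨ 2 = 5
(((¬(β ∧ α) → ((α ∨ α) → α)) ∨ (β → ¬β)) → (((β ∨ α) ∨ ((α ∨ α) ∨ (α → β))) → ((β ∨ β) → ¬β))) → (((α ∧ α) ∨ (β ∨ (α → α))) ∨ (((α ∨ β) ∨ (β → β)) → (α ∧ β))) = 0 → 5 = 5
α ∨ α = 3 ∨ 3 = 3
α → β = 3 → 2 = 2
(α ∨ α) ∨ (α → β) = 3 ∨ 2 = 3
¬β = ¬2 = 0
((α ∨ α) ∨ (α → β)) → ¬β = 3 → 0 = 0
β → α = 2 → 3 = 5
(β → α) ∨ β = 5 ∨ 2 = 5
(((α ∨ α) ∨ (α → β)) → ¬β) ∨ ((β → α) ∨ β) = 0 ∨ 5 = 5
β ∨ β = 2 ∨ 2 = 2
(β ∨ β) ∧ α = 2 ∧ 3 = 2
¬α = ¬3 = 0
β ∨ ¬α = 2 ∨ 0 = 2
((β ∨ β) ∧ α) ∨ (β ∨ ¬α) = 2 ∨ 2 = 2
((((α ∨ α) ∨ (α → β)) → ¬β) ∨ ((β → α) ∨ β)) → (((β ∨ β) ∧ α) ∨ (β ∨ ¬α)) = 5 → 2 = 2
β ∨ β = 2 ∨ 2 = 2
¬β = ¬2 = 0
(β ∨ β) ∧ ¬β = 2 ∧ 0 = 0
((β ∨ β) ∧ ¬β) → β = 0 → 2 = 5
¬(((β ∨ β) ∧ ¬β) → β) = ¬5 = 0
β ∧ β = 2 ∧ 2 = 2
¬β = ¬2 = 0
(β ∧ β) ∧ ¬β = 2 ∧ 0 = 0
¬(((β ∨ β) ∧ ¬β) → β) ∨ ((β ∧ β) ∧ ¬β) = 0 ∨ 0 = 0
(((((α ∨ α) ∨ (α → β)) → ¬β) ∨ ((β → α) ∨ β)) → (((β ∨ β) ∧ α) ∨ (β ∨ ¬α))) ∨ (¬(((β ∨ β) ∧ ¬β) → β) ∨ ((β ∧ β) ∧ ¬β)) = 2 ∨ 0 = 2
((((¬(β ∧ α) → ((α ∨ α) → α)) ∨ (β → ¬β)) → (((β ∨ α) ∨ ((α ∨ α) ∨ (α → β))) → ((β ∨ β) → ¬β))) → (((α ∧ α) ∨ (β ∨ (α → α))) ∨ (((α ∨ β) ∨ (β → β)) → (α ∧ β)))) → ((((((α ∨ α) ∨ (α → β)) → ¬β) ∨ ((β → α) ∨ β)) → (((β ∨ β) ∧ α) ∨ (β ∨ ¬α))) ∨ (¬(((β ∨ β) ∧ ¬β) → β) ∨ ((β ∧ β) ∧ ¬β))) = 5 → 2 = 2

2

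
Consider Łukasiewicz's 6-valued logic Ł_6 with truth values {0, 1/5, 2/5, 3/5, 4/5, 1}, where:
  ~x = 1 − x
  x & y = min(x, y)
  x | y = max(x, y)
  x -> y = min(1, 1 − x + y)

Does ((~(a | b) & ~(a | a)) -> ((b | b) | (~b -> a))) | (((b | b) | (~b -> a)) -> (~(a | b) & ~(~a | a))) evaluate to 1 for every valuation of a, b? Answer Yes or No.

Counterexample: take a = 0, b = 1/5.
a | b = 0 | 1/5 = 1/5
~(a | b) = ~1/5 = 4/5
a | a = 0 | 0 = 0
~(a | a) = ~0 = 1
~(a | b) & ~(a | a) = 4/5 & 1 = 4/5
b | b = 1/5 | 1/5 = 1/5
~b = ~1/5 = 4/5
~b -> a = 4/5 -> 0 = 1/5
(b | b) | (~b -> a) = 1/5 | 1/5 = 1/5
(~(a | b) & ~(a | a)) -> ((b | b) | (~b -> a)) = 4/5 -> 1/5 = 2/5
b | b = 1/5 | 1/5 = 1/5
~b = ~1/5 = 4/5
~b -> a = 4/5 -> 0 = 1/5
(b | b) | (~b -> a) = 1/5 | 1/5 = 1/5
a | b = 0 | 1/5 = 1/5
~(a | b) = ~1/5 = 4/5
~a = ~0 = 1
~a | a = 1 | 0 = 1
~(~a | a) = ~1 = 0
~(a | b) & ~(~a | a) = 4/5 & 0 = 0
((b | b) | (~b -> a)) -> (~(a | b) & ~(~a | a)) = 1/5 -> 0 = 4/5
((~(a | b) & ~(a | a)) -> ((b | b) | (~b -> a))) | (((b | b) | (~b -> a)) -> (~(a | b) & ~(~a | a))) = 2/5 | 4/5 = 4/5
This gives 4/5 ≠ 1.

No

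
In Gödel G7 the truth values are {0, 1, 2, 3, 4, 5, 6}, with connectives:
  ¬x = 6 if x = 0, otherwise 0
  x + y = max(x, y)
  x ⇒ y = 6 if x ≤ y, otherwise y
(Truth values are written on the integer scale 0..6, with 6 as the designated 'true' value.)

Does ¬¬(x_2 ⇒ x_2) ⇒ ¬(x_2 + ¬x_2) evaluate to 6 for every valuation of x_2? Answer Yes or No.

Counterexample: take x_2 = 0.
x_2 ⇒ x_2 = 0 ⇒ 0 = 6
¬(x_2 ⇒ x_2) = ¬6 = 0
¬¬(x_2 ⇒ x_2) = ¬0 = 6
¬x_2 = ¬0 = 6
x_2 + ¬x_2 = 0 + 6 = 6
¬(x_2 + ¬x_2) = ¬6 = 0
¬¬(x_2 ⇒ x_2) ⇒ ¬(x_2 + ¬x_2) = 6 ⇒ 0 = 0
This gives 0 ≠ 6.

No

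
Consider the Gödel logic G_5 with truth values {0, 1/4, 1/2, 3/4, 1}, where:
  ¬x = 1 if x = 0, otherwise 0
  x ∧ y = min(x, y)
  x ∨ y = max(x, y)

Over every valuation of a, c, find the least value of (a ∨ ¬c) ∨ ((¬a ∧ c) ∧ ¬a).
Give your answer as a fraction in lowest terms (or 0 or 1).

1/4

Take a = 0, c = 1/4:
¬c = ¬1/4 = 0
a ∨ ¬c = 0 ∨ 0 = 0
¬a = ¬0 = 1
¬a ∧ c = 1 ∧ 1/4 = 1/4
¬a = ¬0 = 1
(¬a ∧ c) ∧ ¬a = 1/4 ∧ 1 = 1/4
(a ∨ ¬c) ∨ ((¬a ∧ c) ∧ ¬a) = 0 ∨ 1/4 = 1/4
No assignment yields a value below 1/4, so this is the minimum.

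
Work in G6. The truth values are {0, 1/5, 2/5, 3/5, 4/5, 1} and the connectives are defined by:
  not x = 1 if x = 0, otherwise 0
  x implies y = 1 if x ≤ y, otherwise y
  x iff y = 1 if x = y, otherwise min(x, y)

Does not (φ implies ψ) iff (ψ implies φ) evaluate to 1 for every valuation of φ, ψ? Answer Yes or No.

No

Counterexample: take φ = 0, ψ = 0.
φ implies ψ = 0 implies 0 = 1
not (φ implies ψ) = not 1 = 0
ψ implies φ = 0 implies 0 = 1
not (φ implies ψ) iff (ψ implies φ) = 0 iff 1 = 0
This gives 0 ≠ 1.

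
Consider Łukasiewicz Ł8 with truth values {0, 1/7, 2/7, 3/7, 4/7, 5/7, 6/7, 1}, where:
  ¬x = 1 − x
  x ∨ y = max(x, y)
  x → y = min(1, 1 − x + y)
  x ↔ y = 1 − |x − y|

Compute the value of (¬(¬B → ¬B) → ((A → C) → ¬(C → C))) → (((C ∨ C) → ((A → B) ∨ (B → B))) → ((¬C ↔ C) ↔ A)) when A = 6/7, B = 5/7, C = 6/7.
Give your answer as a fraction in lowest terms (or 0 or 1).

3/7

¬B = ¬5/7 = 2/7
¬B = ¬5/7 = 2/7
¬B → ¬B = 2/7 → 2/7 = 1
¬(¬B → ¬B) = ¬1 = 0
A → C = 6/7 → 6/7 = 1
C → C = 6/7 → 6/7 = 1
¬(C → C) = ¬1 = 0
(A → C) → ¬(C → C) = 1 → 0 = 0
¬(¬B → ¬B) → ((A → C) → ¬(C → C)) = 0 → 0 = 1
C ∨ C = 6/7 ∨ 6/7 = 6/7
A → B = 6/7 → 5/7 = 6/7
B → B = 5/7 → 5/7 = 1
(A → B) ∨ (B → B) = 6/7 ∨ 1 = 1
(C ∨ C) → ((A → B) ∨ (B → B)) = 6/7 → 1 = 1
¬C = ¬6/7 = 1/7
¬C ↔ C = 1/7 ↔ 6/7 = 2/7
(¬C ↔ C) ↔ A = 2/7 ↔ 6/7 = 3/7
((C ∨ C) → ((A → B) ∨ (B → B))) → ((¬C ↔ C) ↔ A) = 1 → 3/7 = 3/7
(¬(¬B → ¬B) → ((A → C) → ¬(C → C))) → (((C ∨ C) → ((A → B) ∨ (B → B))) → ((¬C ↔ C) ↔ A)) = 1 → 3/7 = 3/7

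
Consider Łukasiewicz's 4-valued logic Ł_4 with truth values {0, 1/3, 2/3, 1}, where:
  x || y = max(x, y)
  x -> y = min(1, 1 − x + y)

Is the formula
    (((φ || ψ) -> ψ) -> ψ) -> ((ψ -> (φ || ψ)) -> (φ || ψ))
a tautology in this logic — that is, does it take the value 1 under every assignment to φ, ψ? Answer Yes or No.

Yes

φ = 0, ψ = 0 ↦ 1
φ = 0, ψ = 1/3 ↦ 1
φ = 0, ψ = 2/3 ↦ 1
φ = 0, ψ = 1 ↦ 1
φ = 1/3, ψ = 0 ↦ 1
φ = 1/3, ψ = 1/3 ↦ 1
φ = 1/3, ψ = 2/3 ↦ 1
φ = 1/3, ψ = 1 ↦ 1
φ = 2/3, ψ = 0 ↦ 1
φ = 2/3, ψ = 1/3 ↦ 1
φ = 2/3, ψ = 2/3 ↦ 1
φ = 2/3, ψ = 1 ↦ 1
φ = 1, ψ = 0 ↦ 1
φ = 1, ψ = 1/3 ↦ 1
φ = 1, ψ = 2/3 ↦ 1
φ = 1, ψ = 1 ↦ 1
Every assignment gives a value ≥ 1.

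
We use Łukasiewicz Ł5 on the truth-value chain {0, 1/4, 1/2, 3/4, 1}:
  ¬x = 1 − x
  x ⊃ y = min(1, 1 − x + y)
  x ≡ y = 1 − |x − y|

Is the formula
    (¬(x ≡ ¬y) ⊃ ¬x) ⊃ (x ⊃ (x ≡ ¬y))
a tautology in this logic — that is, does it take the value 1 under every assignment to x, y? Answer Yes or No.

Yes

At x = 1/4, y = 0, for instance:
¬y = ¬0 = 1
x ≡ ¬y = 1/4 ≡ 1 = 1/4
¬(x ≡ ¬y) = ¬1/4 = 3/4
¬x = ¬1/4 = 3/4
¬(x ≡ ¬y) ⊃ ¬x = 3/4 ⊃ 3/4 = 1
x ⊃ (x ≡ ¬y) = 1/4 ⊃ 1/4 = 1
(¬(x ≡ ¬y) ⊃ ¬x) ⊃ (x ⊃ (x ≡ ¬y)) = 1 ⊃ 1 = 1
and checking the remaining 24 assignments likewise gives ≥ 1 in every case.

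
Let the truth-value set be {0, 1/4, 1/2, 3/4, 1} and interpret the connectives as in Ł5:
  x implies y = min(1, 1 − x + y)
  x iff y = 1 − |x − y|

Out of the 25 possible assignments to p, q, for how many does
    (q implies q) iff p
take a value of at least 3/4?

value 1: 5 assignments (counts)
value 3/4: 5 assignments (counts)
value 1/2: 5 assignments
value 1/4: 5 assignments
value 0: 5 assignments
So 10 of the 25 assignments meet the threshold.

10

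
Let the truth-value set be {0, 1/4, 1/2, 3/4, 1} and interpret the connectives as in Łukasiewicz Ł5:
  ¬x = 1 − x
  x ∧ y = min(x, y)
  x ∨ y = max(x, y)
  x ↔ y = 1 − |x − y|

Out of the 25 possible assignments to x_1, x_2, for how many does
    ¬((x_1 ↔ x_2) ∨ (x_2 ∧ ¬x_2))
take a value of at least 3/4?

value 1: 2 assignments (counts)
value 3/4: 4 assignments (counts)
value 1/2: 6 assignments
value 1/4: 8 assignments
value 0: 5 assignments
So 6 of the 25 assignments meet the threshold.

6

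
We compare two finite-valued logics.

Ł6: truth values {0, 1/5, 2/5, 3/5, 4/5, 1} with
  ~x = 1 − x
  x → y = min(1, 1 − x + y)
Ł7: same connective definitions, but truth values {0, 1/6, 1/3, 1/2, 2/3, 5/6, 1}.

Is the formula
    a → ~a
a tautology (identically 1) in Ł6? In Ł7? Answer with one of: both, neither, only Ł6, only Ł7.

In Ł6: at a = 3/5 the value is 4/5 — not a tautology.
In Ł7: at a = 2/3 the value is 2/3 — not a tautology.

neither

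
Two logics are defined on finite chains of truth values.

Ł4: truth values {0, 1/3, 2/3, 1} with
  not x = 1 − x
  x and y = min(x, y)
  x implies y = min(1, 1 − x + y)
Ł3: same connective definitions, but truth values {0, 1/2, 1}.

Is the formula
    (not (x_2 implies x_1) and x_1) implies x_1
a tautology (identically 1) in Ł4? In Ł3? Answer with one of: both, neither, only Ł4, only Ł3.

both

In Ł4: every assignment gives 1 — tautology.
In Ł3: every assignment gives 1 — tautology.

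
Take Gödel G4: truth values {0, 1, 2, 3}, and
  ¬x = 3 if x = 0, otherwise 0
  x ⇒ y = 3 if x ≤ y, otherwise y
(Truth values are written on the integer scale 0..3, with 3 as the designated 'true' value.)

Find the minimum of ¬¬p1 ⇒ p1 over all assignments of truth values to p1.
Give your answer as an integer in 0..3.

Take p1 = 1:
¬p1 = ¬1 = 0
¬¬p1 = ¬0 = 3
¬¬p1 ⇒ p1 = 3 ⇒ 1 = 1
No assignment yields a value below 1, so this is the minimum.

1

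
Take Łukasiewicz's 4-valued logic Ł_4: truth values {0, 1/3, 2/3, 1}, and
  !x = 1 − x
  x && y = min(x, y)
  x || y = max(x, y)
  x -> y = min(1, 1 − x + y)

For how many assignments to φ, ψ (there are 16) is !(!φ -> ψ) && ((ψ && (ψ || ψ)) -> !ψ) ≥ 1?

1

φ = 0, ψ = 0 ↦ 1  ≥
φ = 0, ψ = 1/3 ↦ 2/3  <
φ = 0, ψ = 2/3 ↦ 1/3  <
φ = 0, ψ = 1 ↦ 0  <
φ = 1/3, ψ = 0 ↦ 2/3  <
φ = 1/3, ψ = 1/3 ↦ 1/3  <
φ = 1/3, ψ = 2/3 ↦ 0  <
φ = 1/3, ψ = 1 ↦ 0  <
φ = 2/3, ψ = 0 ↦ 1/3  <
φ = 2/3, ψ = 1/3 ↦ 0  <
φ = 2/3, ψ = 2/3 ↦ 0  <
φ = 2/3, ψ = 1 ↦ 0  <
φ = 1, ψ = 0 ↦ 0  <
φ = 1, ψ = 1/3 ↦ 0  <
φ = 1, ψ = 2/3 ↦ 0  <
φ = 1, ψ = 1 ↦ 0  <
So 1 of the 16 assignments meets the threshold.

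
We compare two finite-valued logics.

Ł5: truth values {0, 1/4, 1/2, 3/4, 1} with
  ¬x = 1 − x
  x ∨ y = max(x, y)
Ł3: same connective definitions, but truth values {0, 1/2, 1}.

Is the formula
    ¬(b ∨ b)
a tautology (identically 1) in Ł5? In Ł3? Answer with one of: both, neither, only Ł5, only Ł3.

In Ł5: at b = 1/4 the value is 3/4 — not a tautology.
In Ł3: at b = 1/2 the value is 1/2 — not a tautology.

neither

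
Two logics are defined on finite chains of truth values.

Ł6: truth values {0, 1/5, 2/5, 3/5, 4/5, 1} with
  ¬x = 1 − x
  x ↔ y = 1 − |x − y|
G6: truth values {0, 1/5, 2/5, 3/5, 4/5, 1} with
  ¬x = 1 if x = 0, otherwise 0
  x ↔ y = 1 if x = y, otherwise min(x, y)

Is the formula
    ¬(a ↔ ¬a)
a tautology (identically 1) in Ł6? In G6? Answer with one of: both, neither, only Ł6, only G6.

In Ł6: at a = 1/5 the value is 3/5 — not a tautology.
In G6: every assignment gives 1 — tautology.

only G6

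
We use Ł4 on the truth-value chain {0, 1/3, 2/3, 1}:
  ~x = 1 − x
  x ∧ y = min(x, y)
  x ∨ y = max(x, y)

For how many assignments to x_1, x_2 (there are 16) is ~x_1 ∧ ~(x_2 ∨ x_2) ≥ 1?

x_1 = 0, x_2 = 0 ↦ 1  ≥
x_1 = 0, x_2 = 1/3 ↦ 2/3  <
x_1 = 0, x_2 = 2/3 ↦ 1/3  <
x_1 = 0, x_2 = 1 ↦ 0  <
x_1 = 1/3, x_2 = 0 ↦ 2/3  <
x_1 = 1/3, x_2 = 1/3 ↦ 2/3  <
x_1 = 1/3, x_2 = 2/3 ↦ 1/3  <
x_1 = 1/3, x_2 = 1 ↦ 0  <
x_1 = 2/3, x_2 = 0 ↦ 1/3  <
x_1 = 2/3, x_2 = 1/3 ↦ 1/3  <
x_1 = 2/3, x_2 = 2/3 ↦ 1/3  <
x_1 = 2/3, x_2 = 1 ↦ 0  <
x_1 = 1, x_2 = 0 ↦ 0  <
x_1 = 1, x_2 = 1/3 ↦ 0  <
x_1 = 1, x_2 = 2/3 ↦ 0  <
x_1 = 1, x_2 = 1 ↦ 0  <
So 1 of the 16 assignments meets the threshold.

1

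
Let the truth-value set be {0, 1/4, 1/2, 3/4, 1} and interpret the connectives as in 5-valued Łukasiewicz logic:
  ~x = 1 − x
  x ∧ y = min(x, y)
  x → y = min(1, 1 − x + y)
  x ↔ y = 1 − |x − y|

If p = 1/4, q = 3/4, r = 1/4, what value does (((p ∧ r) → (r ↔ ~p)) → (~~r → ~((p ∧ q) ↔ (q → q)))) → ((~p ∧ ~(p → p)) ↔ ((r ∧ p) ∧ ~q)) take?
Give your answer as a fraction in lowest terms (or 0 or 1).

3/4

p ∧ r = 1/4 ∧ 1/4 = 1/4
~p = ~1/4 = 3/4
r ↔ ~p = 1/4 ↔ 3/4 = 1/2
(p ∧ r) → (r ↔ ~p) = 1/4 → 1/2 = 1
~r = ~1/4 = 3/4
~~r = ~3/4 = 1/4
p ∧ q = 1/4 ∧ 3/4 = 1/4
q → q = 3/4 → 3/4 = 1
(p ∧ q) ↔ (q → q) = 1/4 ↔ 1 = 1/4
~((p ∧ q) ↔ (q → q)) = ~1/4 = 3/4
~~r → ~((p ∧ q) ↔ (q → q)) = 1/4 → 3/4 = 1
((p ∧ r) → (r ↔ ~p)) → (~~r → ~((p ∧ q) ↔ (q → q))) = 1 → 1 = 1
~p = ~1/4 = 3/4
p → p = 1/4 → 1/4 = 1
~(p → p) = ~1 = 0
~p ∧ ~(p → p) = 3/4 ∧ 0 = 0
r ∧ p = 1/4 ∧ 1/4 = 1/4
~q = ~3/4 = 1/4
(r ∧ p) ∧ ~q = 1/4 ∧ 1/4 = 1/4
(~p ∧ ~(p → p)) ↔ ((r ∧ p) ∧ ~q) = 0 ↔ 1/4 = 3/4
(((p ∧ r) → (r ↔ ~p)) → (~~r → ~((p ∧ q) ↔ (q → q)))) → ((~p ∧ ~(p → p)) ↔ ((r ∧ p) ∧ ~q)) = 1 → 3/4 = 3/4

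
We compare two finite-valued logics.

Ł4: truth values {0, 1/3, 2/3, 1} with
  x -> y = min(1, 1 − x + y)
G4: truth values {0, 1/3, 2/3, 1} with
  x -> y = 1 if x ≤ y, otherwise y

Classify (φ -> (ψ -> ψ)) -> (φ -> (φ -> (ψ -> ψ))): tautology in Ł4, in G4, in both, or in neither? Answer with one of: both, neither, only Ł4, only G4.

In Ł4: every assignment gives 1 — tautology.
In G4: every assignment gives 1 — tautology.

both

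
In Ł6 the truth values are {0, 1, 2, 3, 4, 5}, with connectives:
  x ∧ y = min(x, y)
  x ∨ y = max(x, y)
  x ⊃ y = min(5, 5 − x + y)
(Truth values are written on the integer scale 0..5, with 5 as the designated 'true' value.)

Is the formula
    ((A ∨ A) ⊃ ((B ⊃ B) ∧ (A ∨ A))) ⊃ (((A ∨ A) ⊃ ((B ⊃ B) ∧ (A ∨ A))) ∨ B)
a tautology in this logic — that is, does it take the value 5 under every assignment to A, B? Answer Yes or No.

Yes

At A = 0, B = 4, for instance:
A ∨ A = 0 ∨ 0 = 0
B ⊃ B = 4 ⊃ 4 = 5
A ∨ A = 0 ∨ 0 = 0
(B ⊃ B) ∧ (A ∨ A) = 5 ∧ 0 = 0
(A ∨ A) ⊃ ((B ⊃ B) ∧ (A ∨ A)) = 0 ⊃ 0 = 5
((A ∨ A) ⊃ ((B ⊃ B) ∧ (A ∨ A))) ∨ B = 5 ∨ 4 = 5
((A ∨ A) ⊃ ((B ⊃ B) ∧ (A ∨ A))) ⊃ (((A ∨ A) ⊃ ((B ⊃ B) ∧ (A ∨ A))) ∨ B) = 5 ⊃ 5 = 5
and checking the remaining 35 assignments likewise gives ≥ 5 in every case.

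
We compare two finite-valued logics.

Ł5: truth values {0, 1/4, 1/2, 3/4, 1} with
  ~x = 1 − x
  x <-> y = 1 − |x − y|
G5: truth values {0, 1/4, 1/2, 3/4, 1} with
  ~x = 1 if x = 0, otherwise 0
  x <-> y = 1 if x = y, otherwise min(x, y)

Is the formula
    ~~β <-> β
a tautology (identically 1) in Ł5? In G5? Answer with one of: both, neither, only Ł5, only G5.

In Ł5: every assignment gives 1 — tautology.
In G5: at β = 1/4 the value is 1/4 — not a tautology.

only Ł5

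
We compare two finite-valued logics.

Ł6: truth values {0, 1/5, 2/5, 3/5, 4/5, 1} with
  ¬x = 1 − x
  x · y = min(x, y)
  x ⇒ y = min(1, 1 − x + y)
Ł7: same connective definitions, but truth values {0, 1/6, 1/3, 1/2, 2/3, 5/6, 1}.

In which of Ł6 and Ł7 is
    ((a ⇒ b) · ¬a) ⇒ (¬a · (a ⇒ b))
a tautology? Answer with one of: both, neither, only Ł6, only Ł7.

both

In Ł6: every assignment gives 1 — tautology.
In Ł7: every assignment gives 1 — tautology.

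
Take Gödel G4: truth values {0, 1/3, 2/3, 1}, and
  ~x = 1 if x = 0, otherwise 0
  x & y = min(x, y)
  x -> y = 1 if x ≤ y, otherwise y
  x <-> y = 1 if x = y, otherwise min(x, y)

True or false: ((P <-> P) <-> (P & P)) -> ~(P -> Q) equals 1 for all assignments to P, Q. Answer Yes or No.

No

Counterexample: take P = 1/3, Q = 1/3.
P <-> P = 1/3 <-> 1/3 = 1
P & P = 1/3 & 1/3 = 1/3
(P <-> P) <-> (P & P) = 1 <-> 1/3 = 1/3
P -> Q = 1/3 -> 1/3 = 1
~(P -> Q) = ~1 = 0
((P <-> P) <-> (P & P)) -> ~(P -> Q) = 1/3 -> 0 = 0
This gives 0 ≠ 1.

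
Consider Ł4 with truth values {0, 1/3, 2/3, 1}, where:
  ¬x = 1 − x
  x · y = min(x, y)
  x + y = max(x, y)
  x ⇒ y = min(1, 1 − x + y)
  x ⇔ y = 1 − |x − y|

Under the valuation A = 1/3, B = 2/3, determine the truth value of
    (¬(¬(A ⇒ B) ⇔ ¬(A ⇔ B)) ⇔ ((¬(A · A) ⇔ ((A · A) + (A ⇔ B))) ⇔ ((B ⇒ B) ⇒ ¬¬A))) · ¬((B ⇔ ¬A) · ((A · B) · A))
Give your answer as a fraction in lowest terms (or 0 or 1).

2/3

A ⇒ B = 1/3 ⇒ 2/3 = 1
¬(A ⇒ B) = ¬1 = 0
A ⇔ B = 1/3 ⇔ 2/3 = 2/3
¬(A ⇔ B) = ¬2/3 = 1/3
¬(A ⇒ B) ⇔ ¬(A ⇔ B) = 0 ⇔ 1/3 = 2/3
¬(¬(A ⇒ B) ⇔ ¬(A ⇔ B)) = ¬2/3 = 1/3
A · A = 1/3 · 1/3 = 1/3
¬(A · A) = ¬1/3 = 2/3
A · A = 1/3 · 1/3 = 1/3
A ⇔ B = 1/3 ⇔ 2/3 = 2/3
(A · A) + (A ⇔ B) = 1/3 + 2/3 = 2/3
¬(A · A) ⇔ ((A · A) + (A ⇔ B)) = 2/3 ⇔ 2/3 = 1
B ⇒ B = 2/3 ⇒ 2/3 = 1
¬A = ¬1/3 = 2/3
¬¬A = ¬2/3 = 1/3
(B ⇒ B) ⇒ ¬¬A = 1 ⇒ 1/3 = 1/3
(¬(A · A) ⇔ ((A · A) + (A ⇔ B))) ⇔ ((B ⇒ B) ⇒ ¬¬A) = 1 ⇔ 1/3 = 1/3
¬(¬(A ⇒ B) ⇔ ¬(A ⇔ B)) ⇔ ((¬(A · A) ⇔ ((A · A) + (A ⇔ B))) ⇔ ((B ⇒ B) ⇒ ¬¬A)) = 1/3 ⇔ 1/3 = 1
¬A = ¬1/3 = 2/3
B ⇔ ¬A = 2/3 ⇔ 2/3 = 1
A · B = 1/3 · 2/3 = 1/3
(A · B) · A = 1/3 · 1/3 = 1/3
(B ⇔ ¬A) · ((A · B) · A) = 1 · 1/3 = 1/3
¬((B ⇔ ¬A) · ((A · B) · A)) = ¬1/3 = 2/3
(¬(¬(A ⇒ B) ⇔ ¬(A ⇔ B)) ⇔ ((¬(A · A) ⇔ ((A · A) + (A ⇔ B))) ⇔ ((B ⇒ B) ⇒ ¬¬A))) · ¬((B ⇔ ¬A) · ((A · B) · A)) = 1 · 2/3 = 2/3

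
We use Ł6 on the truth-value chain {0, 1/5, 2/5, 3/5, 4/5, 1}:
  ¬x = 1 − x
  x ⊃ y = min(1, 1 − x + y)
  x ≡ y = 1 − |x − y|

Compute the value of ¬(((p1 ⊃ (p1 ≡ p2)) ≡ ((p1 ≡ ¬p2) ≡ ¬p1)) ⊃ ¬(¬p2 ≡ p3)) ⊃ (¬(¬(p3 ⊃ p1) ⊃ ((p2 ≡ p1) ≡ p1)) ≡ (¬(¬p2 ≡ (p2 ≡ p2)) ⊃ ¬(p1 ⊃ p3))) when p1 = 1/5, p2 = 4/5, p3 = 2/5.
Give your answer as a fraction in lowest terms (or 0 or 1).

1

p1 ≡ p2 = 1/5 ≡ 4/5 = 2/5
p1 ⊃ (p1 ≡ p2) = 1/5 ⊃ 2/5 = 1
¬p2 = ¬4/5 = 1/5
p1 ≡ ¬p2 = 1/5 ≡ 1/5 = 1
¬p1 = ¬1/5 = 4/5
(p1 ≡ ¬p2) ≡ ¬p1 = 1 ≡ 4/5 = 4/5
(p1 ⊃ (p1 ≡ p2)) ≡ ((p1 ≡ ¬p2) ≡ ¬p1) = 1 ≡ 4/5 = 4/5
¬p2 = ¬4/5 = 1/5
¬p2 ≡ p3 = 1/5 ≡ 2/5 = 4/5
¬(¬p2 ≡ p3) = ¬4/5 = 1/5
((p1 ⊃ (p1 ≡ p2)) ≡ ((p1 ≡ ¬p2) ≡ ¬p1)) ⊃ ¬(¬p2 ≡ p3) = 4/5 ⊃ 1/5 = 2/5
¬(((p1 ⊃ (p1 ≡ p2)) ≡ ((p1 ≡ ¬p2) ≡ ¬p1)) ⊃ ¬(¬p2 ≡ p3)) = ¬2/5 = 3/5
p3 ⊃ p1 = 2/5 ⊃ 1/5 = 4/5
¬(p3 ⊃ p1) = ¬4/5 = 1/5
p2 ≡ p1 = 4/5 ≡ 1/5 = 2/5
(p2 ≡ p1) ≡ p1 = 2/5 ≡ 1/5 = 4/5
¬(p3 ⊃ p1) ⊃ ((p2 ≡ p1) ≡ p1) = 1/5 ⊃ 4/5 = 1
¬(¬(p3 ⊃ p1) ⊃ ((p2 ≡ p1) ≡ p1)) = ¬1 = 0
¬p2 = ¬4/5 = 1/5
p2 ≡ p2 = 4/5 ≡ 4/5 = 1
¬p2 ≡ (p2 ≡ p2) = 1/5 ≡ 1 = 1/5
¬(¬p2 ≡ (p2 ≡ p2)) = ¬1/5 = 4/5
p1 ⊃ p3 = 1/5 ⊃ 2/5 = 1
¬(p1 ⊃ p3) = ¬1 = 0
¬(¬p2 ≡ (p2 ≡ p2)) ⊃ ¬(p1 ⊃ p3) = 4/5 ⊃ 0 = 1/5
¬(¬(p3 ⊃ p1) ⊃ ((p2 ≡ p1) ≡ p1)) ≡ (¬(¬p2 ≡ (p2 ≡ p2)) ⊃ ¬(p1 ⊃ p3)) = 0 ≡ 1/5 = 4/5
¬(((p1 ⊃ (p1 ≡ p2)) ≡ ((p1 ≡ ¬p2) ≡ ¬p1)) ⊃ ¬(¬p2 ≡ p3)) ⊃ (¬(¬(p3 ⊃ p1) ⊃ ((p2 ≡ p1) ≡ p1)) ≡ (¬(¬p2 ≡ (p2 ≡ p2)) ⊃ ¬(p1 ⊃ p3))) = 3/5 ⊃ 4/5 = 1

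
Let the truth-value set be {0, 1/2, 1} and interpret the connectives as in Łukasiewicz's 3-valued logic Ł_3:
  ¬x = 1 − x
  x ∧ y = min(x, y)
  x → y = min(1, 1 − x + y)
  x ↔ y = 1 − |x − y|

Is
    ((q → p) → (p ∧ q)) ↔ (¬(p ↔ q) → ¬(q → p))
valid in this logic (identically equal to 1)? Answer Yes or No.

Counterexample: take p = 0, q = 0.
q → p = 0 → 0 = 1
p ∧ q = 0 ∧ 0 = 0
(q → p) → (p ∧ q) = 1 → 0 = 0
p ↔ q = 0 ↔ 0 = 1
¬(p ↔ q) = ¬1 = 0
q → p = 0 → 0 = 1
¬(q → p) = ¬1 = 0
¬(p ↔ q) → ¬(q → p) = 0 → 0 = 1
((q → p) → (p ∧ q)) ↔ (¬(p ↔ q) → ¬(q → p)) = 0 ↔ 1 = 0
This gives 0 ≠ 1.

No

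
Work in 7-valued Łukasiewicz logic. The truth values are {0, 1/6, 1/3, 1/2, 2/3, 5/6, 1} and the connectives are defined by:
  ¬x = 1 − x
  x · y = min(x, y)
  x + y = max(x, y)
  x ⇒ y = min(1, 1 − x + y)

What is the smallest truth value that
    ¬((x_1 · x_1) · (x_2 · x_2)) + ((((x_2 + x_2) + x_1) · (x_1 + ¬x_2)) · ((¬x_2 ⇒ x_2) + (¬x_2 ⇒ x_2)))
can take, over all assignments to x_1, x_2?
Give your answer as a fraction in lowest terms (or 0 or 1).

Take x_1 = 1/2, x_2 = 1/2:
x_1 · x_1 = 1/2 · 1/2 = 1/2
x_2 · x_2 = 1/2 · 1/2 = 1/2
(x_1 · x_1) · (x_2 · x_2) = 1/2 · 1/2 = 1/2
¬((x_1 · x_1) · (x_2 · x_2)) = ¬1/2 = 1/2
x_2 + x_2 = 1/2 + 1/2 = 1/2
(x_2 + x_2) + x_1 = 1/2 + 1/2 = 1/2
¬x_2 = ¬1/2 = 1/2
x_1 + ¬x_2 = 1/2 + 1/2 = 1/2
((x_2 + x_2) + x_1) · (x_1 + ¬x_2) = 1/2 · 1/2 = 1/2
¬x_2 = ¬1/2 = 1/2
¬x_2 ⇒ x_2 = 1/2 ⇒ 1/2 = 1
¬x_2 = ¬1/2 = 1/2
¬x_2 ⇒ x_2 = 1/2 ⇒ 1/2 = 1
(¬x_2 ⇒ x_2) + (¬x_2 ⇒ x_2) = 1 + 1 = 1
(((x_2 + x_2) + x_1) · (x_1 + ¬x_2)) · ((¬x_2 ⇒ x_2) + (¬x_2 ⇒ x_2)) = 1/2 · 1 = 1/2
¬((x_1 · x_1) · (x_2 · x_2)) + ((((x_2 + x_2) + x_1) · (x_1 + ¬x_2)) · ((¬x_2 ⇒ x_2) + (¬x_2 ⇒ x_2))) = 1/2 + 1/2 = 1/2
No assignment yields a value below 1/2, so this is the minimum.

1/2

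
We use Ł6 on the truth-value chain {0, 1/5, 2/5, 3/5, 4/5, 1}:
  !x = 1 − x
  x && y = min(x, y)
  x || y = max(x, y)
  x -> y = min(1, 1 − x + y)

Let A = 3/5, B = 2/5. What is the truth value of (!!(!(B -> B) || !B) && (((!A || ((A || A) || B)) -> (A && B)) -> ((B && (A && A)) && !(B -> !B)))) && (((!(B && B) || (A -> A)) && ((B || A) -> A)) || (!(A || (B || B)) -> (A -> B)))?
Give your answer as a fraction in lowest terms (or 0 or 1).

1/5

B -> B = 2/5 -> 2/5 = 1
!(B -> B) = !1 = 0
!B = !2/5 = 3/5
!(B -> B) || !B = 0 || 3/5 = 3/5
!(!(B -> B) || !B) = !3/5 = 2/5
!!(!(B -> B) || !B) = !2/5 = 3/5
!A = !3/5 = 2/5
A || A = 3/5 || 3/5 = 3/5
(A || A) || B = 3/5 || 2/5 = 3/5
!A || ((A || A) || B) = 2/5 || 3/5 = 3/5
A && B = 3/5 && 2/5 = 2/5
(!A || ((A || A) || B)) -> (A && B) = 3/5 -> 2/5 = 4/5
A && A = 3/5 && 3/5 = 3/5
B && (A && A) = 2/5 && 3/5 = 2/5
!B = !2/5 = 3/5
B -> !B = 2/5 -> 3/5 = 1
!(B -> !B) = !1 = 0
(B && (A && A)) && !(B -> !B) = 2/5 && 0 = 0
((!A || ((A || A) || B)) -> (A && B)) -> ((B && (A && A)) && !(B -> !B)) = 4/5 -> 0 = 1/5
!!(!(B -> B) || !B) && (((!A || ((A || A) || B)) -> (A && B)) -> ((B && (A && A)) && !(B -> !B))) = 3/5 && 1/5 = 1/5
B && B = 2/5 && 2/5 = 2/5
!(B && B) = !2/5 = 3/5
A -> A = 3/5 -> 3/5 = 1
!(B && B) || (A -> A) = 3/5 || 1 = 1
B || A = 2/5 || 3/5 = 3/5
(B || A) -> A = 3/5 -> 3/5 = 1
(!(B && B) || (A -> A)) && ((B || A) -> A) = 1 && 1 = 1
B || B = 2/5 || 2/5 = 2/5
A || (B || B) = 3/5 || 2/5 = 3/5
!(A || (B || B)) = !3/5 = 2/5
A -> B = 3/5 -> 2/5 = 4/5
!(A || (B || B)) -> (A -> B) = 2/5 -> 4/5 = 1
((!(B && B) || (A -> A)) && ((B || A) -> A)) || (!(A || (B || B)) -> (A -> B)) = 1 || 1 = 1
(!!(!(B -> B) || !B) && (((!A || ((A || A) || B)) -> (A && B)) -> ((B && (A && A)) && !(B -> !B)))) && (((!(B && B) || (A -> A)) && ((B || A) -> A)) || (!(A || (B || B)) -> (A -> B))) = 1/5 && 1 = 1/5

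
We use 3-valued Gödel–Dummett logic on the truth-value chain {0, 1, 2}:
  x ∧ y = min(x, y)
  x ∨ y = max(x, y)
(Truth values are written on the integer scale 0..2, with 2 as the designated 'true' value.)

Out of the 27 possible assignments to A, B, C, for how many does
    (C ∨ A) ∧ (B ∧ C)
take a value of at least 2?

value 2: 3 assignments (counts)
value 1: 9 assignments
value 0: 15 assignments
So 3 of the 27 assignments meet the threshold.

3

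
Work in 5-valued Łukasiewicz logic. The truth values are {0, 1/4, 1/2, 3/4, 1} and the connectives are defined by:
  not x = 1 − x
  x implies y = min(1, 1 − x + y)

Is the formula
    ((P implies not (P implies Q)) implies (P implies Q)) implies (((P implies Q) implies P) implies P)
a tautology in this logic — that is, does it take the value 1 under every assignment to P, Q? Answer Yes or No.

Counterexample: take P = 1/2, Q = 1/4.
P implies Q = 1/2 implies 1/4 = 3/4
not (P implies Q) = not 3/4 = 1/4
P implies not (P implies Q) = 1/2 implies 1/4 = 3/4
P implies Q = 1/2 implies 1/4 = 3/4
(P implies not (P implies Q)) implies (P implies Q) = 3/4 implies 3/4 = 1
P implies Q = 1/2 implies 1/4 = 3/4
(P implies Q) implies P = 3/4 implies 1/2 = 3/4
((P implies Q) implies P) implies P = 3/4 implies 1/2 = 3/4
((P implies not (P implies Q)) implies (P implies Q)) implies (((P implies Q) implies P) implies P) = 1 implies 3/4 = 3/4
This gives 3/4 ≠ 1.

No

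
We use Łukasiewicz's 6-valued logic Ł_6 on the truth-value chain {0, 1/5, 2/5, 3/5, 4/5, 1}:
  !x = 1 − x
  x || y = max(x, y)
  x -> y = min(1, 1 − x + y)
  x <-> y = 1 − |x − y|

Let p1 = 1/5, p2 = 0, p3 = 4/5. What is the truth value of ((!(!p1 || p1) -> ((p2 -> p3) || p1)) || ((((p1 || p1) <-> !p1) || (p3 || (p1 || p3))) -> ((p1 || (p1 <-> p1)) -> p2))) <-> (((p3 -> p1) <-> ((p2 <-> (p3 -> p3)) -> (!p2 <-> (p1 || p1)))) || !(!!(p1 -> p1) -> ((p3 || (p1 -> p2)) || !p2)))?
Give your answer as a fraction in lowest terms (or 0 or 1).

2/5

!p1 = !1/5 = 4/5
!p1 || p1 = 4/5 || 1/5 = 4/5
!(!p1 || p1) = !4/5 = 1/5
p2 -> p3 = 0 -> 4/5 = 1
(p2 -> p3) || p1 = 1 || 1/5 = 1
!(!p1 || p1) -> ((p2 -> p3) || p1) = 1/5 -> 1 = 1
p1 || p1 = 1/5 || 1/5 = 1/5
!p1 = !1/5 = 4/5
(p1 || p1) <-> !p1 = 1/5 <-> 4/5 = 2/5
p1 || p3 = 1/5 || 4/5 = 4/5
p3 || (p1 || p3) = 4/5 || 4/5 = 4/5
((p1 || p1) <-> !p1) || (p3 || (p1 || p3)) = 2/5 || 4/5 = 4/5
p1 <-> p1 = 1/5 <-> 1/5 = 1
p1 || (p1 <-> p1) = 1/5 || 1 = 1
(p1 || (p1 <-> p1)) -> p2 = 1 -> 0 = 0
(((p1 || p1) <-> !p1) || (p3 || (p1 || p3))) -> ((p1 || (p1 <-> p1)) -> p2) = 4/5 -> 0 = 1/5
(!(!p1 || p1) -> ((p2 -> p3) || p1)) || ((((p1 || p1) <-> !p1) || (p3 || (p1 || p3))) -> ((p1 || (p1 <-> p1)) -> p2)) = 1 || 1/5 = 1
p3 -> p1 = 4/5 -> 1/5 = 2/5
p3 -> p3 = 4/5 -> 4/5 = 1
p2 <-> (p3 -> p3) = 0 <-> 1 = 0
!p2 = !0 = 1
p1 || p1 = 1/5 || 1/5 = 1/5
!p2 <-> (p1 || p1) = 1 <-> 1/5 = 1/5
(p2 <-> (p3 -> p3)) -> (!p2 <-> (p1 || p1)) = 0 -> 1/5 = 1
(p3 -> p1) <-> ((p2 <-> (p3 -> p3)) -> (!p2 <-> (p1 || p1))) = 2/5 <-> 1 = 2/5
p1 -> p1 = 1/5 -> 1/5 = 1
!(p1 -> p1) = !1 = 0
!!(p1 -> p1) = !0 = 1
p1 -> p2 = 1/5 -> 0 = 4/5
p3 || (p1 -> p2) = 4/5 || 4/5 = 4/5
!p2 = !0 = 1
(p3 || (p1 -> p2)) || !p2 = 4/5 || 1 = 1
!!(p1 -> p1) -> ((p3 || (p1 -> p2)) || !p2) = 1 -> 1 = 1
!(!!(p1 -> p1) -> ((p3 || (p1 -> p2)) || !p2)) = !1 = 0
((p3 -> p1) <-> ((p2 <-> (p3 -> p3)) -> (!p2 <-> (p1 || p1)))) || !(!!(p1 -> p1) -> ((p3 || (p1 -> p2)) || !p2)) = 2/5 || 0 = 2/5
((!(!p1 || p1) -> ((p2 -> p3) || p1)) || ((((p1 || p1) <-> !p1) || (p3 || (p1 || p3))) -> ((p1 || (p1 <-> p1)) -> p2))) <-> (((p3 -> p1) <-> ((p2 <-> (p3 -> p3)) -> (!p2 <-> (p1 || p1)))) || !(!!(p1 -> p1) -> ((p3 || (p1 -> p2)) || !p2))) = 1 <-> 2/5 = 2/5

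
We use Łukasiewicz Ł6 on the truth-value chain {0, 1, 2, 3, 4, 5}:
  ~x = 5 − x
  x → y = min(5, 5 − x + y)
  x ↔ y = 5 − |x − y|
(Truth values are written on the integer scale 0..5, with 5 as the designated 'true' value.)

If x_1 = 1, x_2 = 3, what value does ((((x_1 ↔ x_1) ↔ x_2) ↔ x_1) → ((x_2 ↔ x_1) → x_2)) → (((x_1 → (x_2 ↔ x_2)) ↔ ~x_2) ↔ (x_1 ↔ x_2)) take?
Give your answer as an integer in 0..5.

4

x_1 ↔ x_1 = 1 ↔ 1 = 5
(x_1 ↔ x_1) ↔ x_2 = 5 ↔ 3 = 3
((x_1 ↔ x_1) ↔ x_2) ↔ x_1 = 3 ↔ 1 = 3
x_2 ↔ x_1 = 3 ↔ 1 = 3
(x_2 ↔ x_1) → x_2 = 3 → 3 = 5
(((x_1 ↔ x_1) ↔ x_2) ↔ x_1) → ((x_2 ↔ x_1) → x_2) = 3 → 5 = 5
x_2 ↔ x_2 = 3 ↔ 3 = 5
x_1 → (x_2 ↔ x_2) = 1 → 5 = 5
~x_2 = ~3 = 2
(x_1 → (x_2 ↔ x_2)) ↔ ~x_2 = 5 ↔ 2 = 2
x_1 ↔ x_2 = 1 ↔ 3 = 3
((x_1 → (x_2 ↔ x_2)) ↔ ~x_2) ↔ (x_1 ↔ x_2) = 2 ↔ 3 = 4
((((x_1 ↔ x_1) ↔ x_2) ↔ x_1) → ((x_2 ↔ x_1) → x_2)) → (((x_1 → (x_2 ↔ x_2)) ↔ ~x_2) ↔ (x_1 ↔ x_2)) = 5 → 4 = 4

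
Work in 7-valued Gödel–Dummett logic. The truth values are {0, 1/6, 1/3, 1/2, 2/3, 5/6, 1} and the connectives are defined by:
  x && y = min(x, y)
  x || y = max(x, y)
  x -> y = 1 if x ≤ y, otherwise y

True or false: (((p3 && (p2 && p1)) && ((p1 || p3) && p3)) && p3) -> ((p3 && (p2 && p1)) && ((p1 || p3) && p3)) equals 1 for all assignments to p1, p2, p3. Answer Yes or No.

At p1 = 1/2, p2 = 1/6, p3 = 2/3, for instance:
p2 && p1 = 1/6 && 1/2 = 1/6
p3 && (p2 && p1) = 2/3 && 1/6 = 1/6
p1 || p3 = 1/2 || 2/3 = 2/3
(p1 || p3) && p3 = 2/3 && 2/3 = 2/3
(p3 && (p2 && p1)) && ((p1 || p3) && p3) = 1/6 && 2/3 = 1/6
((p3 && (p2 && p1)) && ((p1 || p3) && p3)) && p3 = 1/6 && 2/3 = 1/6
(((p3 && (p2 && p1)) && ((p1 || p3) && p3)) && p3) -> ((p3 && (p2 && p1)) && ((p1 || p3) && p3)) = 1/6 -> 1/6 = 1
and checking the remaining 342 assignments likewise gives ≥ 1 in every case.

Yes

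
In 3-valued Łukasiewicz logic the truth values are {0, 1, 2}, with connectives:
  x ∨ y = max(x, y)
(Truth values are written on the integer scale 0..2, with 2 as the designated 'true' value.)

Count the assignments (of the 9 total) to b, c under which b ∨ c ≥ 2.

5

b = 0, c = 0 ↦ 0  <
b = 0, c = 1 ↦ 1  <
b = 0, c = 2 ↦ 2  ≥
b = 1, c = 0 ↦ 1  <
b = 1, c = 1 ↦ 1  <
b = 1, c = 2 ↦ 2  ≥
b = 2, c = 0 ↦ 2  ≥
b = 2, c = 1 ↦ 2  ≥
b = 2, c = 2 ↦ 2  ≥
So 5 of the 9 assignments meet the threshold.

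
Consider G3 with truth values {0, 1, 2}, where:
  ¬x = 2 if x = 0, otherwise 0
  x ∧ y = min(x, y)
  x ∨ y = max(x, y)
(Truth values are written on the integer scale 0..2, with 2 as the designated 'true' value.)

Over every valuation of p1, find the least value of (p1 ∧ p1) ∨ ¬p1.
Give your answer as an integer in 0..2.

1

Take p1 = 1:
p1 ∧ p1 = 1 ∧ 1 = 1
¬p1 = ¬1 = 0
(p1 ∧ p1) ∨ ¬p1 = 1 ∨ 0 = 1
No assignment yields a value below 1, so this is the minimum.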